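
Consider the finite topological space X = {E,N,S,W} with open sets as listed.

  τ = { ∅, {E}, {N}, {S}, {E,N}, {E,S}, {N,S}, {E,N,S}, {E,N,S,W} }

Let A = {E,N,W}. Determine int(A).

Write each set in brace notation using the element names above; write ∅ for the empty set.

{E,N}

opens ⊆ A: ∅, {N}, {E}, {E,N}; union → int = {E,N}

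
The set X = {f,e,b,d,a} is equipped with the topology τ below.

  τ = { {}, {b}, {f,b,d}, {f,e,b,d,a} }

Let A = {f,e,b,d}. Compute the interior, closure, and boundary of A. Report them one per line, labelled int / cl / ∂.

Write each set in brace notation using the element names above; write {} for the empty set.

open subsets of A: {}, {b}, {f,b,d}; so int(A) = {f,b,d}
closure: X∖int(X∖A) = X∖{} = {f,e,b,d,a}
∂A = {f,e,b,d,a} minus {f,b,d} = {e,a}

int(A) = {f,b,d}
cl(A)  = {f,e,b,d,a}
∂A     = {e,a}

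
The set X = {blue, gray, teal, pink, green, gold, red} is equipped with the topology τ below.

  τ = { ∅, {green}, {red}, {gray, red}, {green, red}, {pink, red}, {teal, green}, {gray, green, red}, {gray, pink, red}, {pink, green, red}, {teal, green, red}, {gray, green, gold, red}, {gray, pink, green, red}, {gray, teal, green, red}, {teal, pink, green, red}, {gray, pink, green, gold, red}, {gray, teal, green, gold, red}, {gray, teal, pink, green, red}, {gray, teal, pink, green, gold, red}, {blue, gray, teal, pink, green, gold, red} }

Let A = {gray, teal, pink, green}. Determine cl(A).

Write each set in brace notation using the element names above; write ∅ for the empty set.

closure: X∖int(X∖A) = X∖{red} = {blue, gray, teal, pink, green, gold}

{blue, gray, teal, pink, green, gold}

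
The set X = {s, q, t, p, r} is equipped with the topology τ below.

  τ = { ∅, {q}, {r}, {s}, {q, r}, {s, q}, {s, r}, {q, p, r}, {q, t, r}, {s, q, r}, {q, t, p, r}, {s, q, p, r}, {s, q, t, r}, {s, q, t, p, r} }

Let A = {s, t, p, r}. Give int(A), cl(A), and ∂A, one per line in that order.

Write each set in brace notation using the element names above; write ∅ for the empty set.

int(A) = {s, r}
cl(A)  = {s, t, p, r}
∂A     = {t, p}

interior: largest open inside A is {s, r} (from ∅, {r}, {s}, {s, r})
cl via duality: int({q}) = {q}, so X∖{q} = {s, t, p, r}
cl∖int = {t, p}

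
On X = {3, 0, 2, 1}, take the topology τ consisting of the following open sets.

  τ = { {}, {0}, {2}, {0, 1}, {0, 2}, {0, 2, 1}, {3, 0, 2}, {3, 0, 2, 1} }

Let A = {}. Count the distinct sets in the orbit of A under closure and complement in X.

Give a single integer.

closure: X∖int(X∖A) = X∖{3, 0, 2, 1} = {}
Let k=closure and c=complement:
  1. A     = {}
  2. cA    = {3, 0, 2, 1}
— saturated at 2

2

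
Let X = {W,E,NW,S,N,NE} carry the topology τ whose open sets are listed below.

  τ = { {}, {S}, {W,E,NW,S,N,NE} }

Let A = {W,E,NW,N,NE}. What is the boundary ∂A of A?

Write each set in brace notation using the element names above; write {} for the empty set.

interior: largest open inside A is {} (from {})
cl via duality: int({S}) = {S}, so X∖{S} = {W,E,NW,N,NE}
cl∖int = {W,E,NW,N,NE}

{W,E,NW,N,NE}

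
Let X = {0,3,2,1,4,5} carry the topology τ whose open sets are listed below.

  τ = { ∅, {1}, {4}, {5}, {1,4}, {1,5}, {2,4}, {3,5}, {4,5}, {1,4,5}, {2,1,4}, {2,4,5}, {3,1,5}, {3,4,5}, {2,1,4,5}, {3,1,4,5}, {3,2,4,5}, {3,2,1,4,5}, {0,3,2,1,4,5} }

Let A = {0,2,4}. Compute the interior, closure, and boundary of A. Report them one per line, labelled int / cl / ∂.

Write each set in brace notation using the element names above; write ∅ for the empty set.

interior: largest open inside A is {2,4} (from ∅, {4}, {2,4})
cl via duality: int({3,1,5}) = {3,1,5}, so X∖{3,1,5} = {0,2,4}
cl∖int = {0}

int(A) = {2,4}
cl(A)  = {0,2,4}
∂A     = {0}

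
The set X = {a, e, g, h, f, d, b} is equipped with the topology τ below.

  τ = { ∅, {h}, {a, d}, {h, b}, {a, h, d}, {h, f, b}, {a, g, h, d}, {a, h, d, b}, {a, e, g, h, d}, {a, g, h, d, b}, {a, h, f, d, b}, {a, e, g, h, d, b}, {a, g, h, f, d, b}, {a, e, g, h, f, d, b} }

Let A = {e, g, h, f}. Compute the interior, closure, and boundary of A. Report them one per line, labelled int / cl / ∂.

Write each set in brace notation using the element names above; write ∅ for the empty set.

U open, U⊆A: ∅, {h}. int(A) = ⋃ = {h}
X∖A={a, d, b}, int(X∖A)={a, d}, hence cl(A)={e, g, h, f, b}
∂A: remove int from cl → {e, g, f, b}

int(A) = {h}
cl(A)  = {e, g, h, f, b}
∂A     = {e, g, f, b}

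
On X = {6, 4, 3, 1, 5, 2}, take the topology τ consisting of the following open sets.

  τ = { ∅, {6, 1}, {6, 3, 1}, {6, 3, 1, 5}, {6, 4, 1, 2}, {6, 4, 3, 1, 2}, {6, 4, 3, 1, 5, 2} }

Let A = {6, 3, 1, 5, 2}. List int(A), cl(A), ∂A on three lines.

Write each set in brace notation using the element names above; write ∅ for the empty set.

int(A) = {6, 3, 1, 5}
cl(A)  = {6, 4, 3, 1, 5, 2}
∂A     = {4, 2}

open subsets of A: ∅, {6, 1}, {6, 3, 1}, {6, 3, 1, 5}; so int(A) = {6, 3, 1, 5}
closure: X∖int(X∖A) = X∖∅ = {6, 4, 3, 1, 5, 2}
∂A = {6, 4, 3, 1, 5, 2} minus {6, 3, 1, 5} = {4, 2}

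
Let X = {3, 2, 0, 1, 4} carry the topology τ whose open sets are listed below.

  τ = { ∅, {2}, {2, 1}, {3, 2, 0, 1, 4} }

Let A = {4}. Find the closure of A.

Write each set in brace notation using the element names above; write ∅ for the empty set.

{3, 0, 4}

X∖A={3, 2, 0, 1}, int(X∖A)={2, 1}, hence cl(A)={3, 0, 4}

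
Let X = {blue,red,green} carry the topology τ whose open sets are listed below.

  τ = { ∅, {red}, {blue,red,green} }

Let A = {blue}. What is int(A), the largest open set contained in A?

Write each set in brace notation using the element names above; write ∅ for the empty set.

∅

U open, U⊆A: ∅. int(A) = ⋃ = ∅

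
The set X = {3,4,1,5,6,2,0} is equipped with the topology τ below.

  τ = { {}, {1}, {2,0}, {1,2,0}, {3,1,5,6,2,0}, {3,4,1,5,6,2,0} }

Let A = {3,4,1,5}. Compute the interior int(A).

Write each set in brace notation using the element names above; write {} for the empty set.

interior: largest open inside A is {1} (from {}, {1})

{1}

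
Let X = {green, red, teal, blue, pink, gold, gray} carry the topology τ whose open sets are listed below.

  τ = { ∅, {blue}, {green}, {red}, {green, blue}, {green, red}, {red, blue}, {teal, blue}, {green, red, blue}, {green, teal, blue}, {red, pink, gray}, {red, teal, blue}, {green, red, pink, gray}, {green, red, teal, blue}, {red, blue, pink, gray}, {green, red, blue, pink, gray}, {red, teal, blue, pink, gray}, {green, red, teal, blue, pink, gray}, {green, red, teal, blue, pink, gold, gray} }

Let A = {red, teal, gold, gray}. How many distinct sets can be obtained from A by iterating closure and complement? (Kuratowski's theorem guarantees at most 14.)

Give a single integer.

10

complement {green, blue, pink}; its interior {green, blue}; cl(A) = X∖{green, blue} = {red, teal, pink, gold, gray}
With k = closure, c = complement:
  1. A     = {red, teal, gold, gray}
  2. kA    = {red, teal, pink, gold, gray}
  3. cA    = {green, blue, pink}
  4. ckA   = {green, blue}
  5. kcA   = {green, teal, blue, pink, gold, gray}
  6. kckA  = {green, teal, blue, gold}
  7. ckcA  = {red}
  8. ckckA = {red, pink, gray}
  9. kckcA = {red, pink, gold, gray}
  10. ckckcA = {green, teal, blue}
k, c of each give nothing new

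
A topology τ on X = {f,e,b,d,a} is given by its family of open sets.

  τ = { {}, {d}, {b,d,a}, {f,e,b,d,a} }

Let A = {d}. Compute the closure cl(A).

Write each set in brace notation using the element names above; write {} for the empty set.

{f,e,b,d,a}

closure: X∖int(X∖A) = X∖{} = {f,e,b,d,a}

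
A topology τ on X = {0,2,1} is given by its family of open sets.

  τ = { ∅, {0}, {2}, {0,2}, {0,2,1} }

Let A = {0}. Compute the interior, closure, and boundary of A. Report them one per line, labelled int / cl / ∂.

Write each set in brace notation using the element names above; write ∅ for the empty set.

opens ⊆ A: ∅, {0}; union → int = {0}
complement {2,1}; its interior {2}; cl(A) = X∖{2} = {0,1}
boundary = {0,1} ∖ {0} = {1}

int(A) = {0}
cl(A)  = {0,1}
∂A     = {1}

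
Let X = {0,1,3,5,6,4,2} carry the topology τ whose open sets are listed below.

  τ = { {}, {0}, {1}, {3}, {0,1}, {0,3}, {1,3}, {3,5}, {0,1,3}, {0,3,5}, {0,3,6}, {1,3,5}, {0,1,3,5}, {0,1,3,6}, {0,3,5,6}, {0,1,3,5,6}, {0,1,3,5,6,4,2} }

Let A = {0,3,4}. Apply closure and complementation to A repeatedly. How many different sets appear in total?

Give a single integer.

X∖A={1,5,6,2}, int(X∖A)={1}, hence cl(A)={0,3,5,6,4,2}
Orbit (k=closure, c=complement):
  1. A     = {0,3,4}
  2. kA    = {0,3,5,6,4,2}
  3. cA    = {1,5,6,2}
  4. ckA   = {1}
  5. kcA   = {1,5,6,4,2}
  6. kckA  = {1,4,2}
  7. ckcA  = {0,3}
  8. ckckA = {0,3,5,6}
(closed under both — stop)

8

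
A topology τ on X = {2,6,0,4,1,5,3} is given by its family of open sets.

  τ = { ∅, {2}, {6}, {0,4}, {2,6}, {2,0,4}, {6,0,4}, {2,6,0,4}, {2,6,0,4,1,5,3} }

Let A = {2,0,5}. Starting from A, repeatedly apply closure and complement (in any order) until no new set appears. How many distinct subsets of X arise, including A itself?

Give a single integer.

closure: X∖int(X∖A) = X∖{6} = {2,0,4,1,5,3}
Let k=closure and c=complement:
  1. A     = {2,0,5}
  2. kA    = {2,0,4,1,5,3}
  3. cA    = {6,4,1,3}
  4. ckA   = {6}
  5. kcA   = {6,0,4,1,5,3}
  6. kckA  = {6,1,5,3}
  7. ckcA  = {2}
  8. ckckA = {2,0,4}
  9. kckcA = {2,1,5,3}
  10. ckckcA = {6,0,4}
— saturated at 10

10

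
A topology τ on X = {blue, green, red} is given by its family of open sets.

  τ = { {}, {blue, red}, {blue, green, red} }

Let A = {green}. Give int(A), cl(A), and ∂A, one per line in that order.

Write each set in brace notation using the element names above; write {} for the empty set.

int(A) = {}
cl(A)  = {green}
∂A     = {green}

U open, U⊆A: {}. int(A) = ⋃ = {}
X∖A={blue, red}, int(X∖A)={blue, red}, hence cl(A)={green}
∂A: remove int from cl → {green}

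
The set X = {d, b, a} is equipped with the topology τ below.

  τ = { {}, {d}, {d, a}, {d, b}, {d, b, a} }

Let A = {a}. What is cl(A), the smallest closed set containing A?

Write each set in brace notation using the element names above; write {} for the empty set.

X∖A={d, b}, int(X∖A)={d, b}, hence cl(A)={a}

{a}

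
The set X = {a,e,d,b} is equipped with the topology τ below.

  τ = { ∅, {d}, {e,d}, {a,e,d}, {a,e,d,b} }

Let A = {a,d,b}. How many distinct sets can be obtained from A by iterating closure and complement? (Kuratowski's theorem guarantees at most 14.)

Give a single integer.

6

closure: X∖int(X∖A) = X∖∅ = {a,e,d,b}
Let k=closure and c=complement:
  1. A     = {a,d,b}
  2. kA    = {a,e,d,b}
  3. cA    = {e}
  4. ckA   = ∅
  5. kcA   = {a,e,b}
  6. ckcA  = {d}
— saturated at 6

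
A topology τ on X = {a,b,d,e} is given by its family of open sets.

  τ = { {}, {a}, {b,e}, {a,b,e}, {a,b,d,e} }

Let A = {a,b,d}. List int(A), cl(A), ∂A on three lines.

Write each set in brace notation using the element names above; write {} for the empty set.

U open, U⊆A: {}, {a}. int(A) = ⋃ = {a}
X∖A={e}, int(X∖A)={}, hence cl(A)={a,b,d,e}
∂A: remove int from cl → {b,d,e}

int(A) = {a}
cl(A)  = {a,b,d,e}
∂A     = {b,d,e}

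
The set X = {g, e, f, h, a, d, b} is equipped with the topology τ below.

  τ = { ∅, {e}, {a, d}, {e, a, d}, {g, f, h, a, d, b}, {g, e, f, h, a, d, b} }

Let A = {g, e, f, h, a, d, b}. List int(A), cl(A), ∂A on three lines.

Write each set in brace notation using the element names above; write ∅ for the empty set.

interior: largest open inside A is {g, e, f, h, a, d, b} (from ∅, {e}, {a, d}, {e, a, d}, {g, f, h, a, d, b}, {g, e, f, h, a, d, b})
cl via duality: int(∅) = ∅, so X∖∅ = {g, e, f, h, a, d, b}
cl∖int = ∅

int(A) = {g, e, f, h, a, d, b}
cl(A)  = {g, e, f, h, a, d, b}
∂A     = ∅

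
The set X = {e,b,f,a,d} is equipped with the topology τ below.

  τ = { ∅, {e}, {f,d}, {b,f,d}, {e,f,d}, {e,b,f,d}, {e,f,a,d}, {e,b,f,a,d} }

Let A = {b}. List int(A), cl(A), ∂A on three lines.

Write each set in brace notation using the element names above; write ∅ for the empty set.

int(A) = ∅
cl(A)  = {b}
∂A     = {b}

U open, U⊆A: ∅. int(A) = ⋃ = ∅
X∖A={e,f,a,d}, int(X∖A)={e,f,a,d}, hence cl(A)={b}
∂A: remove int from cl → {b}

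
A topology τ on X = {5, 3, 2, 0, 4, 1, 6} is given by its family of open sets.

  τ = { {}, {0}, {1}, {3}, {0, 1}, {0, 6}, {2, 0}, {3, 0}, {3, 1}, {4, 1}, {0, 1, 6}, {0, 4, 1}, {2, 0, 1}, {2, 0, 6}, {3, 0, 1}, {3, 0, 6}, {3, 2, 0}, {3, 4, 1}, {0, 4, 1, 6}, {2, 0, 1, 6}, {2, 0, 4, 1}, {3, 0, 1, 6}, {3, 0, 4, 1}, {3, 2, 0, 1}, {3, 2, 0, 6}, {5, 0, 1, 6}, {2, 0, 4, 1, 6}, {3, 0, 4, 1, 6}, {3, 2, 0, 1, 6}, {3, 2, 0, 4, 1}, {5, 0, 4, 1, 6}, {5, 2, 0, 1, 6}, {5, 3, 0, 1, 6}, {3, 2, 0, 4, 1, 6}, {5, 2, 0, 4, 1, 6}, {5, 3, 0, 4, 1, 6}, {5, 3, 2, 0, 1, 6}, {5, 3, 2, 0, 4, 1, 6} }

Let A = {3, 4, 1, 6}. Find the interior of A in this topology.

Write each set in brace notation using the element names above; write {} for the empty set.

{3, 4, 1}

interior: largest open inside A is {3, 4, 1} (from {}, {1}, {3}, {4, 1}, {3, 1}, {3, 4, 1})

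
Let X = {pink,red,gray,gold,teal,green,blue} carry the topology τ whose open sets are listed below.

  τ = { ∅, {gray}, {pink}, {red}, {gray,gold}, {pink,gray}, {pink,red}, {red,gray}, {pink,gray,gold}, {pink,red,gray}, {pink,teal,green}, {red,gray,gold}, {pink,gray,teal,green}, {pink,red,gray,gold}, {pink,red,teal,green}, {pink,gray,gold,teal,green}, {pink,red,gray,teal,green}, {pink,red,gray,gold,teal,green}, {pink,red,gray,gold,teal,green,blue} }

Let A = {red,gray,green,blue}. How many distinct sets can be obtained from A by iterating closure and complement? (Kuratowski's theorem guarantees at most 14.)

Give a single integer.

10

closure: X∖int(X∖A) = X∖{pink} = {red,gray,gold,teal,green,blue}
Let k=closure and c=complement:
  1. A     = {red,gray,green,blue}
  2. kA    = {red,gray,gold,teal,green,blue}
  3. cA    = {pink,gold,teal}
  4. ckA   = {pink}
  5. kcA   = {pink,gold,teal,green,blue}
  6. kckA  = {pink,teal,green,blue}
  7. ckcA  = {red,gray}
  8. ckckA = {red,gray,gold}
  9. kckcA = {red,gray,gold,blue}
  10. ckckcA = {pink,teal,green}
— saturated at 10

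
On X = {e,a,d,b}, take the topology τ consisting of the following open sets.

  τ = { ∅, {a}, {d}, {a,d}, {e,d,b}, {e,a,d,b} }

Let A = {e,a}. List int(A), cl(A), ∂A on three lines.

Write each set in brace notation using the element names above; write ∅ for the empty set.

open subsets of A: ∅, {a}; so int(A) = {a}
closure: X∖int(X∖A) = X∖{d} = {e,a,b}
∂A = {e,a,b} minus {a} = {e,b}

int(A) = {a}
cl(A)  = {e,a,b}
∂A     = {e,b}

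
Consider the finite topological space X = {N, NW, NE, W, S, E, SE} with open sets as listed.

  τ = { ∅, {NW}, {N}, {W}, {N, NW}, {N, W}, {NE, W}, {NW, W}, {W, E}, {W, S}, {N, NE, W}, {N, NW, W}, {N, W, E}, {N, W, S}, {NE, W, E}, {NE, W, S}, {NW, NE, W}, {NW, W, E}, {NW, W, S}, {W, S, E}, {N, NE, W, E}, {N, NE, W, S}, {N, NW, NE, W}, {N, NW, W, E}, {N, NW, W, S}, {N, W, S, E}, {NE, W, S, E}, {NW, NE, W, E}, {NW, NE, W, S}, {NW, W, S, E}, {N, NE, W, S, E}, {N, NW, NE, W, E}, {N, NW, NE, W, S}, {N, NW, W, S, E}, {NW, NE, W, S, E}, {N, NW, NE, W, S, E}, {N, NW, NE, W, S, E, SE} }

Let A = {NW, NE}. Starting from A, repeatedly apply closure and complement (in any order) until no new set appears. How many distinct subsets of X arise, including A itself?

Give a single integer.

8

cl via duality: int({N, W, S, E, SE}) = {N, W, S, E}, so X∖{N, W, S, E} = {NW, NE, SE}
Write k for closure, c for complement:
  1. A     = {NW, NE}
  2. kA    = {NW, NE, SE}
  3. cA    = {N, W, S, E, SE}
  4. ckA   = {N, W, S, E}
  5. kcA   = {N, NE, W, S, E, SE}
  6. ckcA  = {NW}
  7. kckcA = {NW, SE}
  8. ckckcA = {N, NE, W, S, E}
applying k or c yields no new set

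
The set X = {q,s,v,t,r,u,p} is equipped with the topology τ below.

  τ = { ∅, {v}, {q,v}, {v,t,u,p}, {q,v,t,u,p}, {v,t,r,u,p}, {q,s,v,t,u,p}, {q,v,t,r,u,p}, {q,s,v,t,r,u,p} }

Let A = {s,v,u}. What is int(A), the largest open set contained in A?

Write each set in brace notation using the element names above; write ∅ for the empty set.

{v}

open subsets of A: ∅, {v}; so int(A) = {v}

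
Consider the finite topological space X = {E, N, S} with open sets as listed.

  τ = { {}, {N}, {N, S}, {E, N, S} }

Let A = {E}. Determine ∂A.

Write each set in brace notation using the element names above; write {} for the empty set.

{E}

interior: largest open inside A is {} (from {})
cl via duality: int({N, S}) = {N, S}, so X∖{N, S} = {E}
cl∖int = {E}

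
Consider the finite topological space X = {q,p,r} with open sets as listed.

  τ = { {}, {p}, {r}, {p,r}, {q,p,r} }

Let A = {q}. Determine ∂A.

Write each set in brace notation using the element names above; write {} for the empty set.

opens ⊆ A: {}; union → int = {}
complement {p,r}; its interior {p,r}; cl(A) = X∖{p,r} = {q}
boundary = {q} ∖ {} = {q}

{q}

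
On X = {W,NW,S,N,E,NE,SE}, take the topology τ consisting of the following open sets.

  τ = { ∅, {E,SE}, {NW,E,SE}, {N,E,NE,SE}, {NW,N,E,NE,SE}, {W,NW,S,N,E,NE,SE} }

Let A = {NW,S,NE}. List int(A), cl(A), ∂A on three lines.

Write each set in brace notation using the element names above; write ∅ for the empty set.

int(A) = ∅
cl(A)  = {W,NW,S,N,NE}
∂A     = {W,NW,S,N,NE}

open subsets of A: ∅; so int(A) = ∅
closure: X∖int(X∖A) = X∖{E,SE} = {W,NW,S,N,NE}
∂A = {W,NW,S,N,NE} minus ∅ = {W,NW,S,N,NE}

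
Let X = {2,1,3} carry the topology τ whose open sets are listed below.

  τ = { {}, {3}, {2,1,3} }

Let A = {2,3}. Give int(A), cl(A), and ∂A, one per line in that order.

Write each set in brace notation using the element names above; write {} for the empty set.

int(A) = {3}
cl(A)  = {2,1,3}
∂A     = {2,1}

interior: largest open inside A is {3} (from {}, {3})
cl via duality: int({1}) = {}, so X∖{} = {2,1,3}
cl∖int = {2,1}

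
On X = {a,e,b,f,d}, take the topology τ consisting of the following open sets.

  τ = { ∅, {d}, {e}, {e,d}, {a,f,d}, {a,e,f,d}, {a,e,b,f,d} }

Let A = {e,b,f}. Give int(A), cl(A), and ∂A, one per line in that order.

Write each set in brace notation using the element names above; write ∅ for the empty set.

int(A) = {e}
cl(A)  = {a,e,b,f}
∂A     = {a,b,f}

opens ⊆ A: ∅, {e}; union → int = {e}
complement {a,d}; its interior {d}; cl(A) = X∖{d} = {a,e,b,f}
boundary = {a,e,b,f} ∖ {e} = {a,b,f}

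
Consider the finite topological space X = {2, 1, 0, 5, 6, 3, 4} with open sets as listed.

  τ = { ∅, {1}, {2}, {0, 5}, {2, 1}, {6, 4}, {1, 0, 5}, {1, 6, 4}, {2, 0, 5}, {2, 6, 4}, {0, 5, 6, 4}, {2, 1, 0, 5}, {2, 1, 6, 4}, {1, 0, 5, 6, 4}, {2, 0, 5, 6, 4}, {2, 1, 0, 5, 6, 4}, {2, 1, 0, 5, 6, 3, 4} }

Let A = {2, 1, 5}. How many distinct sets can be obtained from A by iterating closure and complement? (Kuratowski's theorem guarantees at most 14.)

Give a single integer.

10

complement {0, 6, 3, 4}; its interior {6, 4}; cl(A) = X∖{6, 4} = {2, 1, 0, 5, 3}
With k = closure, c = complement:
  1. A     = {2, 1, 5}
  2. kA    = {2, 1, 0, 5, 3}
  3. cA    = {0, 6, 3, 4}
  4. ckA   = {6, 4}
  5. kcA   = {0, 5, 6, 3, 4}
  6. kckA  = {6, 3, 4}
  7. ckcA  = {2, 1}
  8. ckckA = {2, 1, 0, 5}
  9. kckcA = {2, 1, 3}
  10. ckckcA = {0, 5, 6, 4}
k, c of each give nothing new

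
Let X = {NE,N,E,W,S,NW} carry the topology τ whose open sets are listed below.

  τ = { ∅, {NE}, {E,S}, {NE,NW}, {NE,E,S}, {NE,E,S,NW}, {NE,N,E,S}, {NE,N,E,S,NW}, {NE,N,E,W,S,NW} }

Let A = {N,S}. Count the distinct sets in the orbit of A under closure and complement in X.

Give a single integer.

8

complement {NE,E,W,NW}; its interior {NE,NW}; cl(A) = X∖{NE,NW} = {N,E,W,S}
With k = closure, c = complement:
  1. A     = {N,S}
  2. kA    = {N,E,W,S}
  3. cA    = {NE,E,W,NW}
  4. ckA   = {NE,NW}
  5. kcA   = {NE,N,E,W,S,NW}
  6. kckA  = {NE,N,W,NW}
  7. ckcA  = ∅
  8. ckckA = {E,S}
k, c of each give nothing new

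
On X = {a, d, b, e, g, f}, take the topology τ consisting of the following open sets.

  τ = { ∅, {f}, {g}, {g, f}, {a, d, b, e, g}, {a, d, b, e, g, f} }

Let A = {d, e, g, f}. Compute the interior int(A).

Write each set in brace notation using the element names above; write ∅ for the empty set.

interior: largest open inside A is {g, f} (from ∅, {f}, {g}, {g, f})

{g, f}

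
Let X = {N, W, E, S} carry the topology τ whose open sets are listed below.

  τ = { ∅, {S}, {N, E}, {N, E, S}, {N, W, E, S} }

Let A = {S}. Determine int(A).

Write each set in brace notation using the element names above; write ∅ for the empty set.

open subsets of A: ∅, {S}; so int(A) = {S}

{S}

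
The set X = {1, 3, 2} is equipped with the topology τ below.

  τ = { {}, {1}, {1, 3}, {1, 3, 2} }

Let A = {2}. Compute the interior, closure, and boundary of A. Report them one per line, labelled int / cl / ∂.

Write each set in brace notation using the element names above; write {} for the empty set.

opens ⊆ A: {}; union → int = {}
complement {1, 3}; its interior {1, 3}; cl(A) = X∖{1, 3} = {2}
boundary = {2} ∖ {} = {2}

int(A) = {}
cl(A)  = {2}
∂A     = {2}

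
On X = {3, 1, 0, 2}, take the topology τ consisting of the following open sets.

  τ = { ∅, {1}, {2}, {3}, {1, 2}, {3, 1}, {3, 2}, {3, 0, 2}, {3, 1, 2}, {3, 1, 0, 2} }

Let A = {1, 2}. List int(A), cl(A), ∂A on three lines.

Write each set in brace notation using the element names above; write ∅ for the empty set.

int(A) = {1, 2}
cl(A)  = {1, 0, 2}
∂A     = {0}

open subsets of A: ∅, {2}, {1}, {1, 2}; so int(A) = {1, 2}
closure: X∖int(X∖A) = X∖{3} = {1, 0, 2}
∂A = {1, 0, 2} minus {1, 2} = {0}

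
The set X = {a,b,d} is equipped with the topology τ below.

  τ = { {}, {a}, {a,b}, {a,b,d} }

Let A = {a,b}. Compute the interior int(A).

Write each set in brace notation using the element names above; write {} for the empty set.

opens ⊆ A: {}, {a}, {a,b}; union → int = {a,b}

{a,b}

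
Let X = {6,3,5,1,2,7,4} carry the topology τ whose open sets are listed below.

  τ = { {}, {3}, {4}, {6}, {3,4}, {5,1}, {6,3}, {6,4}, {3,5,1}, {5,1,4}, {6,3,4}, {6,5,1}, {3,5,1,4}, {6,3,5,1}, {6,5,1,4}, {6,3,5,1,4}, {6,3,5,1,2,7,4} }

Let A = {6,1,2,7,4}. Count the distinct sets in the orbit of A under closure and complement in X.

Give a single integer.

10

closure: X∖int(X∖A) = X∖{3} = {6,5,1,2,7,4}
Let k=closure and c=complement:
  1. A     = {6,1,2,7,4}
  2. kA    = {6,5,1,2,7,4}
  3. cA    = {3,5}
  4. ckA   = {3}
  5. kcA   = {3,5,1,2,7}
  6. kckA  = {3,2,7}
  7. ckcA  = {6,4}
  8. ckckA = {6,5,1,4}
  9. kckcA = {6,2,7,4}
  10. ckckcA = {3,5,1}
— saturated at 10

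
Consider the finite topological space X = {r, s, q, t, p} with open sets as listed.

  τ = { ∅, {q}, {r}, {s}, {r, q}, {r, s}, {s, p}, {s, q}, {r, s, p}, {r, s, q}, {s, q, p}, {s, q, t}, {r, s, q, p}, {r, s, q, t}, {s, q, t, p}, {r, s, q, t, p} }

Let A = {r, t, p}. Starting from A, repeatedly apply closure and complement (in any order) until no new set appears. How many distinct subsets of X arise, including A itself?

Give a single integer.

closure: X∖int(X∖A) = X∖{s, q} = {r, t, p}
Let k=closure and c=complement:
  1. A     = {r, t, p}
  2. cA    = {s, q}
  3. kcA   = {s, q, t, p}
  4. ckcA  = {r}
— saturated at 4

4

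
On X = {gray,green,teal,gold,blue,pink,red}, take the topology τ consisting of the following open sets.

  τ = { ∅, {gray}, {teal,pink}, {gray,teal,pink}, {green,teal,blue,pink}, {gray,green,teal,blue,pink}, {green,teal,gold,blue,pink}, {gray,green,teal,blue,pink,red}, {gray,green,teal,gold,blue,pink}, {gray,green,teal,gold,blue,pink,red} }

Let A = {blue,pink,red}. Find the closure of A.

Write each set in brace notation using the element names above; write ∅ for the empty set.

cl via duality: int({gray,green,teal,gold}) = {gray}, so X∖{gray} = {green,teal,gold,blue,pink,red}

{green,teal,gold,blue,pink,red}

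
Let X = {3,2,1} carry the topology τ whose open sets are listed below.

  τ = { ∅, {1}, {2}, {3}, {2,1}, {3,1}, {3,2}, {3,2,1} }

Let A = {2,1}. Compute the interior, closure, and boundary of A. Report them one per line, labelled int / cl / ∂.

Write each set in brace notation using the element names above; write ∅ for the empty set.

interior: largest open inside A is {2,1} (from ∅, {2}, {1}, {2,1})
cl via duality: int({3}) = {3}, so X∖{3} = {2,1}
cl∖int = ∅

int(A) = {2,1}
cl(A)  = {2,1}
∂A     = ∅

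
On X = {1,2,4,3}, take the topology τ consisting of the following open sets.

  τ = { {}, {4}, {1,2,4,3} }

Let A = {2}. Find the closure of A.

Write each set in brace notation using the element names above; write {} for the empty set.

complement {1,4,3}; its interior {4}; cl(A) = X∖{4} = {1,2,3}

{1,2,3}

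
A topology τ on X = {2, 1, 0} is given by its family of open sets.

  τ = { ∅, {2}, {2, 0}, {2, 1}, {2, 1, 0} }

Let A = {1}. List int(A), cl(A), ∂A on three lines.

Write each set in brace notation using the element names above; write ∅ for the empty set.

interior: largest open inside A is ∅ (from ∅)
cl via duality: int({2, 0}) = {2, 0}, so X∖{2, 0} = {1}
cl∖int = {1}

int(A) = ∅
cl(A)  = {1}
∂A     = {1}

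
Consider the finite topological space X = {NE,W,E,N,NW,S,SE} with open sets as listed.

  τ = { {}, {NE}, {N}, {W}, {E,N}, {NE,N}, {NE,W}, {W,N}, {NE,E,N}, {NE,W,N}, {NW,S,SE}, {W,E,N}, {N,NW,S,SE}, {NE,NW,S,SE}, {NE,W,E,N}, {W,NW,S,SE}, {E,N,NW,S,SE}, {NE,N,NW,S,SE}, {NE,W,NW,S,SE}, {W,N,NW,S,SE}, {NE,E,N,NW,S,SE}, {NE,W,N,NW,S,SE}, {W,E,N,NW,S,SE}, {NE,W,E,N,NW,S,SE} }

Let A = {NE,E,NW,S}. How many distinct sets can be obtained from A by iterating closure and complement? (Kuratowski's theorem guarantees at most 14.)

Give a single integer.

8

closure: X∖int(X∖A) = X∖{W,N} = {NE,E,NW,S,SE}
Let k=closure and c=complement:
  1. A     = {NE,E,NW,S}
  2. kA    = {NE,E,NW,S,SE}
  3. cA    = {W,N,SE}
  4. ckA   = {W,N}
  5. kcA   = {W,E,N,NW,S,SE}
  6. kckA  = {W,E,N}
  7. ckcA  = {NE}
  8. ckckA = {NE,NW,S,SE}
— saturated at 8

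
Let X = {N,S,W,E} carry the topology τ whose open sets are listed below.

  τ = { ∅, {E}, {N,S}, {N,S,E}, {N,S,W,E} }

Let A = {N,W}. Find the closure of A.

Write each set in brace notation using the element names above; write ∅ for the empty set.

{N,S,W}

complement {S,E}; its interior {E}; cl(A) = X∖{E} = {N,S,W}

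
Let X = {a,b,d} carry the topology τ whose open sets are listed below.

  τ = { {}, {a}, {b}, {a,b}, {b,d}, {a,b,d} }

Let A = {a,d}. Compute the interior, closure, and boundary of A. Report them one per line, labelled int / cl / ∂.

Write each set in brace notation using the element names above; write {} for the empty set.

open subsets of A: {}, {a}; so int(A) = {a}
closure: X∖int(X∖A) = X∖{b} = {a,d}
∂A = {a,d} minus {a} = {d}

int(A) = {a}
cl(A)  = {a,d}
∂A     = {d}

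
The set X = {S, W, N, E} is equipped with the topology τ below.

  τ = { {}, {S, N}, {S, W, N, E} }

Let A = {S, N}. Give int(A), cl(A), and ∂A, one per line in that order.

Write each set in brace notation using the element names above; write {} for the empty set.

int(A) = {S, N}
cl(A)  = {S, W, N, E}
∂A     = {W, E}

U open, U⊆A: {}, {S, N}. int(A) = ⋃ = {S, N}
X∖A={W, E}, int(X∖A)={}, hence cl(A)={S, W, N, E}
∂A: remove int from cl → {W, E}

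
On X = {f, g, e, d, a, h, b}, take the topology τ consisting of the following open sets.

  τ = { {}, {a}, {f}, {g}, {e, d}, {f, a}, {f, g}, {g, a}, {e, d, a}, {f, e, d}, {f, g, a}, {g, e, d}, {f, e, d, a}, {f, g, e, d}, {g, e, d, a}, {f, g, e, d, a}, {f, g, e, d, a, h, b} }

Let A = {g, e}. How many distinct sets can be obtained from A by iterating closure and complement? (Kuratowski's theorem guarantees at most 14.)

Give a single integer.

10

cl via duality: int({f, d, a, h, b}) = {f, a}, so X∖{f, a} = {g, e, d, h, b}
Write k for closure, c for complement:
  1. A     = {g, e}
  2. kA    = {g, e, d, h, b}
  3. cA    = {f, d, a, h, b}
  4. ckA   = {f, a}
  5. kcA   = {f, e, d, a, h, b}
  6. kckA  = {f, a, h, b}
  7. ckcA  = {g}
  8. ckckA = {g, e, d}
  9. kckcA = {g, h, b}
  10. ckckcA = {f, e, d, a}
applying k or c yields no new set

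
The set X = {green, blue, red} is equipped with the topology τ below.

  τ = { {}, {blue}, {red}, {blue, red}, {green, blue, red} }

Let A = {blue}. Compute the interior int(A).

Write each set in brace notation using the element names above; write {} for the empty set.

U open, U⊆A: {}, {blue}. int(A) = ⋃ = {blue}

{blue}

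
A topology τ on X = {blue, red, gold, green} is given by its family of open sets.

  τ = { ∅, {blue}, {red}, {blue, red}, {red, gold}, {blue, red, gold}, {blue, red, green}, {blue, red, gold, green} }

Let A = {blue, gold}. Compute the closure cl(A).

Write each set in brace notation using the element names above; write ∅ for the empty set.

closure: X∖int(X∖A) = X∖{red} = {blue, gold, green}

{blue, gold, green}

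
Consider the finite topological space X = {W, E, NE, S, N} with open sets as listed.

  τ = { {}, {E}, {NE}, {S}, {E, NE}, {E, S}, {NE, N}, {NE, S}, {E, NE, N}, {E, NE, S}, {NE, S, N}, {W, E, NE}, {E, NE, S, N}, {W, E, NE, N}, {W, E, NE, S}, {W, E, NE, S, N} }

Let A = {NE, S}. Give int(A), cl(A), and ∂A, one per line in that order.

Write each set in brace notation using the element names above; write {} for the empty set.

opens ⊆ A: {}, {S}, {NE}, {NE, S}; union → int = {NE, S}
complement {W, E, N}; its interior {E}; cl(A) = X∖{E} = {W, NE, S, N}
boundary = {W, NE, S, N} ∖ {NE, S} = {W, N}

int(A) = {NE, S}
cl(A)  = {W, NE, S, N}
∂A     = {W, N}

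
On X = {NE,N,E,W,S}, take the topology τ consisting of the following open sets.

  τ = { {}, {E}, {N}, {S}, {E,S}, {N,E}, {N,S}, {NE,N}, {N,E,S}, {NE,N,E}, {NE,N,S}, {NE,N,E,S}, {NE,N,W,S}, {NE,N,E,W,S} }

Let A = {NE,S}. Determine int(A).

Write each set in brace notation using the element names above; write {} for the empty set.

U open, U⊆A: {}, {S}. int(A) = ⋃ = {S}

{S}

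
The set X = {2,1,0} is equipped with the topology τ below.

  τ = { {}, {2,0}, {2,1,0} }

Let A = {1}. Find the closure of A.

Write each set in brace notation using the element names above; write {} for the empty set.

closure: X∖int(X∖A) = X∖{2,0} = {1}

{1}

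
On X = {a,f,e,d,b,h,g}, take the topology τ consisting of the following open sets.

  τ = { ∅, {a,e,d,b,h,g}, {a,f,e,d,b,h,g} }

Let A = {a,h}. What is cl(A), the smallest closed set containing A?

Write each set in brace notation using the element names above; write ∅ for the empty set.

X∖A={f,e,d,b,g}, int(X∖A)=∅, hence cl(A)={a,f,e,d,b,h,g}

{a,f,e,d,b,h,g}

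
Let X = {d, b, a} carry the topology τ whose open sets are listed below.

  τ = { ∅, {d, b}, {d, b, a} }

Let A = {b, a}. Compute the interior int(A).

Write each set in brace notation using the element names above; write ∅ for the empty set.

∅

interior: largest open inside A is ∅ (from ∅)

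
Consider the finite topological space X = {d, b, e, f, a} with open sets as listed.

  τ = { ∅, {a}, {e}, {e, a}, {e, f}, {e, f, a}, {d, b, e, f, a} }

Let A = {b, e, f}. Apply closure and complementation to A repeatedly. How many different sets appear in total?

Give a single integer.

cl via duality: int({d, a}) = {a}, so X∖{a} = {d, b, e, f}
Write k for closure, c for complement:
  1. A     = {b, e, f}
  2. kA    = {d, b, e, f}
  3. cA    = {d, a}
  4. ckA   = {a}
  5. kcA   = {d, b, a}
  6. ckcA  = {e, f}
applying k or c yields no new set

6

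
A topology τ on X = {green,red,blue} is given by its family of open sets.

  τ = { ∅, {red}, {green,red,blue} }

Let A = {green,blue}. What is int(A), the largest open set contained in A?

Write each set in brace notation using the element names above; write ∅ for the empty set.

interior: largest open inside A is ∅ (from ∅)

∅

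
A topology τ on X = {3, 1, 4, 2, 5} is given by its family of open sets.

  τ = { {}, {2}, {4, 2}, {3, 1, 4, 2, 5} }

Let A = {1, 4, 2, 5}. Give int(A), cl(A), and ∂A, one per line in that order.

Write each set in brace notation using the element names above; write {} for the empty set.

U open, U⊆A: {}, {2}, {4, 2}. int(A) = ⋃ = {4, 2}
X∖A={3}, int(X∖A)={}, hence cl(A)={3, 1, 4, 2, 5}
∂A: remove int from cl → {3, 1, 5}

int(A) = {4, 2}
cl(A)  = {3, 1, 4, 2, 5}
∂A     = {3, 1, 5}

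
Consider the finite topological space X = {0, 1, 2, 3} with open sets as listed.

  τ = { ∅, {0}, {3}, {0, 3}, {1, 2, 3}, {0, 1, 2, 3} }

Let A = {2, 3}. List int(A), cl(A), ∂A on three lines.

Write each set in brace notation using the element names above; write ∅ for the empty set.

open subsets of A: ∅, {3}; so int(A) = {3}
closure: X∖int(X∖A) = X∖{0} = {1, 2, 3}
∂A = {1, 2, 3} minus {3} = {1, 2}

int(A) = {3}
cl(A)  = {1, 2, 3}
∂A     = {1, 2}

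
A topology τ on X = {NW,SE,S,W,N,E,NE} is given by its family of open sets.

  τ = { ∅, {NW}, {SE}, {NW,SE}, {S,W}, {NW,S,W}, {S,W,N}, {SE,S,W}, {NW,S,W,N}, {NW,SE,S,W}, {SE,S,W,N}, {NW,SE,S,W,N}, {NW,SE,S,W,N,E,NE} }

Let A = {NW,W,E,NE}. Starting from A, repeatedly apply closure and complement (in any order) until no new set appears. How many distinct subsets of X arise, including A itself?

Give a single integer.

10

X∖A={SE,S,N}, int(X∖A)={SE}, hence cl(A)={NW,S,W,N,E,NE}
Orbit (k=closure, c=complement):
  1. A     = {NW,W,E,NE}
  2. kA    = {NW,S,W,N,E,NE}
  3. cA    = {SE,S,N}
  4. ckA   = {SE}
  5. kcA   = {SE,S,W,N,E,NE}
  6. kckA  = {SE,E,NE}
  7. ckcA  = {NW}
  8. ckckA = {NW,S,W,N}
  9. kckcA = {NW,E,NE}
  10. ckckcA = {SE,S,W,N}
(closed under both — stop)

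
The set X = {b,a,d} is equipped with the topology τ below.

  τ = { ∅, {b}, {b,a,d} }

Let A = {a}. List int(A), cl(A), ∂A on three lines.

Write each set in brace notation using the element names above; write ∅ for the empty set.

int(A) = ∅
cl(A)  = {a,d}
∂A     = {a,d}

opens ⊆ A: ∅; union → int = ∅
complement {b,d}; its interior {b}; cl(A) = X∖{b} = {a,d}
boundary = {a,d} ∖ ∅ = {a,d}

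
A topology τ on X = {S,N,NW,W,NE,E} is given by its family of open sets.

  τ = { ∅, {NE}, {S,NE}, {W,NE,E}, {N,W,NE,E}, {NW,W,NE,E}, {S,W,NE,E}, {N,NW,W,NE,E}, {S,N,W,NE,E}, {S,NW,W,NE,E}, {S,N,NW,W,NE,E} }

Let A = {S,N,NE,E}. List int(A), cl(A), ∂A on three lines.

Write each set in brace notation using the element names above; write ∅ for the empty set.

int(A) = {S,NE}
cl(A)  = {S,N,NW,W,NE,E}
∂A     = {N,NW,W,E}

open subsets of A: ∅, {NE}, {S,NE}; so int(A) = {S,NE}
closure: X∖int(X∖A) = X∖∅ = {S,N,NW,W,NE,E}
∂A = {S,N,NW,W,NE,E} minus {S,NE} = {N,NW,W,E}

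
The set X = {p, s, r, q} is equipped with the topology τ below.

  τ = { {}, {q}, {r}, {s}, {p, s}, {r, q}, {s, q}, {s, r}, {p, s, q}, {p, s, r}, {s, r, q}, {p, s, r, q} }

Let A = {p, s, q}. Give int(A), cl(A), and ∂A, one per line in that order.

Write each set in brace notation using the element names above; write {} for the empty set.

U open, U⊆A: {}, {q}, {s}, {s, q}, {p, s}, {p, s, q}. int(A) = ⋃ = {p, s, q}
X∖A={r}, int(X∖A)={r}, hence cl(A)={p, s, q}
∂A: remove int from cl → {}

int(A) = {p, s, q}
cl(A)  = {p, s, q}
∂A     = {}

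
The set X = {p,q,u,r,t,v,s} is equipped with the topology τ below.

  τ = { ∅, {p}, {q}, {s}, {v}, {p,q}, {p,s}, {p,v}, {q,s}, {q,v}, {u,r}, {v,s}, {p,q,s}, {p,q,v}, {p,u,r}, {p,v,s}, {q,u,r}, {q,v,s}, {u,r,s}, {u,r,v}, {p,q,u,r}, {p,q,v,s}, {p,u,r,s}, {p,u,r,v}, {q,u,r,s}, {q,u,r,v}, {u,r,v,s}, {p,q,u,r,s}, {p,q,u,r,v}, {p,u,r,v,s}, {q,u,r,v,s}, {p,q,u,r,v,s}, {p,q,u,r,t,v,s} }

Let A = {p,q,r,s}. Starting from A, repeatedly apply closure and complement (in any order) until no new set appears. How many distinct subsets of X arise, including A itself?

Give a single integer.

X∖A={u,t,v}, int(X∖A)={v}, hence cl(A)={p,q,u,r,t,s}
Orbit (k=closure, c=complement):
  1. A     = {p,q,r,s}
  2. kA    = {p,q,u,r,t,s}
  3. cA    = {u,t,v}
  4. ckA   = {v}
  5. kcA   = {u,r,t,v}
  6. kckA  = {t,v}
  7. ckcA  = {p,q,s}
  8. ckckA = {p,q,u,r,s}
  9. kckcA = {p,q,t,s}
  10. ckckcA = {u,r,v}
(closed under both — stop)

10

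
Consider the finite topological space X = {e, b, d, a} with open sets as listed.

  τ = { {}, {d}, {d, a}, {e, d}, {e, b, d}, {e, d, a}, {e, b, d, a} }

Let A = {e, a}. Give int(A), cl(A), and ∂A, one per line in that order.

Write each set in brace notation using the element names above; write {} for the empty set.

int(A) = {}
cl(A)  = {e, b, a}
∂A     = {e, b, a}

interior: largest open inside A is {} (from {})
cl via duality: int({b, d}) = {d}, so X∖{d} = {e, b, a}
cl∖int = {e, b, a}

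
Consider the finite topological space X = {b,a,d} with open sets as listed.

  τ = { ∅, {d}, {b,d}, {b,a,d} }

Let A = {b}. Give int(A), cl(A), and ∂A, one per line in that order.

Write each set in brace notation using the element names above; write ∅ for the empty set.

U open, U⊆A: ∅. int(A) = ⋃ = ∅
X∖A={a,d}, int(X∖A)={d}, hence cl(A)={b,a}
∂A: remove int from cl → {b,a}

int(A) = ∅
cl(A)  = {b,a}
∂A     = {b,a}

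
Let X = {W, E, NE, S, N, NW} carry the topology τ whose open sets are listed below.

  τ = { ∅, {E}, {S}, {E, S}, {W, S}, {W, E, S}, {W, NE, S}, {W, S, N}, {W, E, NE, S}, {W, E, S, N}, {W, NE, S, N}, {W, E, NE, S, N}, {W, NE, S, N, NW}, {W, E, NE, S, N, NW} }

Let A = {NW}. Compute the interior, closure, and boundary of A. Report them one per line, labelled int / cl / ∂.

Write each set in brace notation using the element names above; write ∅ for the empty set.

opens ⊆ A: ∅; union → int = ∅
complement {W, E, NE, S, N}; its interior {W, E, NE, S, N}; cl(A) = X∖{W, E, NE, S, N} = {NW}
boundary = {NW} ∖ ∅ = {NW}

int(A) = ∅
cl(A)  = {NW}
∂A     = {NW}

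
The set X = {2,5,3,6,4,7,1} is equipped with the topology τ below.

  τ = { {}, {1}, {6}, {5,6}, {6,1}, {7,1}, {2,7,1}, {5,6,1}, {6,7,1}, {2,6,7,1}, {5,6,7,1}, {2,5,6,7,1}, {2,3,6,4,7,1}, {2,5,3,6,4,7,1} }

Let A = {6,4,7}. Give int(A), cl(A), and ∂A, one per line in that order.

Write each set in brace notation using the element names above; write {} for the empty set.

opens ⊆ A: {}, {6}; union → int = {6}
complement {2,5,3,1}; its interior {1}; cl(A) = X∖{1} = {2,5,3,6,4,7}
boundary = {2,5,3,6,4,7} ∖ {6} = {2,5,3,4,7}

int(A) = {6}
cl(A)  = {2,5,3,6,4,7}
∂A     = {2,5,3,4,7}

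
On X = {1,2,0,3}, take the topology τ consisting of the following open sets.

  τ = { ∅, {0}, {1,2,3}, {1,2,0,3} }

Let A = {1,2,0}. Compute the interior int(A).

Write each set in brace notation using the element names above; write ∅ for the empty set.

{0}

open subsets of A: ∅, {0}; so int(A) = {0}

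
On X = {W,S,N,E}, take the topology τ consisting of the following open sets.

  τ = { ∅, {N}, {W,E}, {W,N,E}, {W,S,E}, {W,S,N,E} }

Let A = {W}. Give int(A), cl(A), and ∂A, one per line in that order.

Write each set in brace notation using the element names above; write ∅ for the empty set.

open subsets of A: ∅; so int(A) = ∅
closure: X∖int(X∖A) = X∖{N} = {W,S,E}
∂A = {W,S,E} minus ∅ = {W,S,E}

int(A) = ∅
cl(A)  = {W,S,E}
∂A     = {W,S,E}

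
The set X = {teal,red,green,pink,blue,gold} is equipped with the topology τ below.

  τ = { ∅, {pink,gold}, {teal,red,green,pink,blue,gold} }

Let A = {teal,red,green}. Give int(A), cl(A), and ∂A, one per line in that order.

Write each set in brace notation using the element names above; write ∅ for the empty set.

int(A) = ∅
cl(A)  = {teal,red,green,blue}
∂A     = {teal,red,green,blue}

open subsets of A: ∅; so int(A) = ∅
closure: X∖int(X∖A) = X∖{pink,gold} = {teal,red,green,blue}
∂A = {teal,red,green,blue} minus ∅ = {teal,red,green,blue}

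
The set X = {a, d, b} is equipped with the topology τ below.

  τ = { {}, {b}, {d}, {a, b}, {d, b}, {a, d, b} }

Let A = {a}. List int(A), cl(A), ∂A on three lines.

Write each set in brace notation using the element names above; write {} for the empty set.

interior: largest open inside A is {} (from {})
cl via duality: int({d, b}) = {d, b}, so X∖{d, b} = {a}
cl∖int = {a}

int(A) = {}
cl(A)  = {a}
∂A     = {a}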